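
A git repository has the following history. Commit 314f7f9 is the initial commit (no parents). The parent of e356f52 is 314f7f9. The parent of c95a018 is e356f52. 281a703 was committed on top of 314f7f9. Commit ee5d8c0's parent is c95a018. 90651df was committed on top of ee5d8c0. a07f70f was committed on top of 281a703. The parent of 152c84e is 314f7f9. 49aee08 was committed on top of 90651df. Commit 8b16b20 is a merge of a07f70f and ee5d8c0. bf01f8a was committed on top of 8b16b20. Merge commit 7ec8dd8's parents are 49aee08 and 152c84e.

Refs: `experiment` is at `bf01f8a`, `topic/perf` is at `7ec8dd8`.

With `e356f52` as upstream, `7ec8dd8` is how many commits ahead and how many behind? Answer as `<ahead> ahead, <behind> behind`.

Reachable from 7ec8dd8: {152c84e, 314f7f9, 49aee08, 7ec8dd8, 90651df, c95a018, e356f52, ee5d8c0}.
Reachable from e356f52: {314f7f9, e356f52}.
Only in 7ec8dd8's history (ahead): {152c84e, 49aee08, 7ec8dd8, 90651df, c95a018, ee5d8c0} — 6.
Only in e356f52's history (behind): {} — 0.

6 ahead, 0 behind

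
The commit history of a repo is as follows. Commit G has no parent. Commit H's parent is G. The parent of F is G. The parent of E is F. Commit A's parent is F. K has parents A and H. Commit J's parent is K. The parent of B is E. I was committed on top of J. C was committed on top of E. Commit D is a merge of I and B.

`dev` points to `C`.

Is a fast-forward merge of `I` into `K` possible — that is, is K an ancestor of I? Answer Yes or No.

A fast-forward from K to I is possible iff K is an ancestor of I.
Ancestors of I: {A, F, G, H, I, J, K}.
K is among them, so fast-forward is possible.

Yes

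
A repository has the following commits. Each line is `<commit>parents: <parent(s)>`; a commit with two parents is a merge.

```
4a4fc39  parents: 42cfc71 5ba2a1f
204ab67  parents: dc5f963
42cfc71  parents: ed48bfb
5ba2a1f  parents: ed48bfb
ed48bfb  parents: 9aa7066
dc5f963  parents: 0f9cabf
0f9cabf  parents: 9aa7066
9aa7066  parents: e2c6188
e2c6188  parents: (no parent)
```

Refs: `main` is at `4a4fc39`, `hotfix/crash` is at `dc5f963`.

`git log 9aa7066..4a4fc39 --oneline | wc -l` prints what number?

Reachable from 4a4fc39: {42cfc71, 4a4fc39, 5ba2a1f, 9aa7066, e2c6188, ed48bfb}.
Reachable from 9aa7066: {9aa7066, e2c6188}.
In 4a4fc39's history but not 9aa7066's: {42cfc71, 4a4fc39, 5ba2a1f, ed48bfb} — 4 commits.

4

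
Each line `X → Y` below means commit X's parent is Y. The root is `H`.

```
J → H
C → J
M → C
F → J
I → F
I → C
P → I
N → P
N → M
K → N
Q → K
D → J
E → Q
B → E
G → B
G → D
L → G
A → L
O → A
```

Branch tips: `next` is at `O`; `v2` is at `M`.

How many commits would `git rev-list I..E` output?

6

Reachable from E: {C, E, F, H, I, J, K, M, N, P, Q}.
Reachable from I: {C, F, H, I, J}.
In E's history but not I's: {E, K, M, N, P, Q} — 6 commits.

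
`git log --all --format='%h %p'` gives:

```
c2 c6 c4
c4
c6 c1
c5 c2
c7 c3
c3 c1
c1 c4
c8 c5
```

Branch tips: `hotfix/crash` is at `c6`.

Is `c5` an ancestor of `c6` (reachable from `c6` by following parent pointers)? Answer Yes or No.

Ancestors of c6: {c1, c4, c6}.
c5 is not in that set, so it is not an ancestor of c6.

No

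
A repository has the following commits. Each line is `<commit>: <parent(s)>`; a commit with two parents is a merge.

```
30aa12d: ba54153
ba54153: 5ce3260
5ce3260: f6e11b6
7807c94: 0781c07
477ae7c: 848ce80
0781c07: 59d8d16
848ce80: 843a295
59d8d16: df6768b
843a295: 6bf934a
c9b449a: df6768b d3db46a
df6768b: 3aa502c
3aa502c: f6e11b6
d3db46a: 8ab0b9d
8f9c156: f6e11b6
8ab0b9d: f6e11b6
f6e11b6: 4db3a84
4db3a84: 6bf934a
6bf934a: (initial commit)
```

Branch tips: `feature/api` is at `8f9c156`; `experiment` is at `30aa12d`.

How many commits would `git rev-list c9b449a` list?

Walking parent pointers from c9b449a: reachable set = {3aa502c, 4db3a84, 6bf934a, 8ab0b9d, c9b449a, d3db46a, df6768b, f6e11b6}.
That is 8 commits.

8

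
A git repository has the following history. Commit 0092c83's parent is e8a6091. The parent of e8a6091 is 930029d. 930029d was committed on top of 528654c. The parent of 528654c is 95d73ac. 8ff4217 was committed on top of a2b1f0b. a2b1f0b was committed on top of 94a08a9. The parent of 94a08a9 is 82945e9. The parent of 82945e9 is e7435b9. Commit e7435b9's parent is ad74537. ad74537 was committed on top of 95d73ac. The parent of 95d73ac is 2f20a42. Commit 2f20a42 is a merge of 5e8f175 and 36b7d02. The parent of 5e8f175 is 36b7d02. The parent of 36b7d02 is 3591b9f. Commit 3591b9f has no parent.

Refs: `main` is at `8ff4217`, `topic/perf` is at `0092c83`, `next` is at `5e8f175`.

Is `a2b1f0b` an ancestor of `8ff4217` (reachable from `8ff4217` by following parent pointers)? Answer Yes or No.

Yes

Ancestors of 8ff4217 (commits reachable by following parents): {2f20a42, 3591b9f, 36b7d02, 5e8f175, 82945e9, 8ff4217, 94a08a9, 95d73ac, a2b1f0b, ad74537, e7435b9}.
a2b1f0b is in that set, so it is an ancestor of 8ff4217.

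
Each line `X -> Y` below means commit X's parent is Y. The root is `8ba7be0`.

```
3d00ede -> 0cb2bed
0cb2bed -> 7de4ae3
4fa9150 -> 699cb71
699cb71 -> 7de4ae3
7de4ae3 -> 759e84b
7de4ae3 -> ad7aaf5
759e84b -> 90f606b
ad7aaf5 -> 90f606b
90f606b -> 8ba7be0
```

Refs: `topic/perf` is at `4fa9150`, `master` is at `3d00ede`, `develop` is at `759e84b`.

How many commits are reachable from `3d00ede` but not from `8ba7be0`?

6

Reachable from 3d00ede: {0cb2bed, 3d00ede, 759e84b, 7de4ae3, 8ba7be0, 90f606b, ad7aaf5}.
Reachable from 8ba7be0: {8ba7be0}.
In 3d00ede's history but not 8ba7be0's: {0cb2bed, 3d00ede, 759e84b, 7de4ae3, 90f606b, ad7aaf5} — 6 commits.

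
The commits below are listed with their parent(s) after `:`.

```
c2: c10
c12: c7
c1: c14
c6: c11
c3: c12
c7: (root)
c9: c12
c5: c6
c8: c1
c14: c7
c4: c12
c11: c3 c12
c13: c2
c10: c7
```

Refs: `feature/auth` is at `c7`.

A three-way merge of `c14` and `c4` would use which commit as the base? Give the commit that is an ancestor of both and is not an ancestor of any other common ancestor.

c7

Ancestors of c14: {c14, c7}.
Ancestors of c4: {c12, c4, c7}.
Common ancestors: {c7}.
The only common ancestor is c7, so it is the merge base.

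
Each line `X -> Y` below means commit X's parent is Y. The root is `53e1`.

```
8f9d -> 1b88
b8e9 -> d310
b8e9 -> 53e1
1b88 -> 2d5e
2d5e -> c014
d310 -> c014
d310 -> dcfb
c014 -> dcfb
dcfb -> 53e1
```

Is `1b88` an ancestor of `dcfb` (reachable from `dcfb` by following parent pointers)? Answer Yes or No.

No

Ancestors of dcfb: {53e1, dcfb}.
1b88 is not in that set, so it is not an ancestor of dcfb.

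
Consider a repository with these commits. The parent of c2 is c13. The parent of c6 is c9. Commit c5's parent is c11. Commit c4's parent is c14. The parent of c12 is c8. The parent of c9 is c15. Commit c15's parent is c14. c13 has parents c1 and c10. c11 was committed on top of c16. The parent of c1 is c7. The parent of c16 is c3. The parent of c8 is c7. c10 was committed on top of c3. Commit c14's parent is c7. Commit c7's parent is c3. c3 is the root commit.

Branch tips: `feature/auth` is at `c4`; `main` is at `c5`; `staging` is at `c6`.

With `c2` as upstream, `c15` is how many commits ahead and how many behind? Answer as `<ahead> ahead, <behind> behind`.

Reachable from c15: {c14, c15, c3, c7}.
Reachable from c2: {c1, c10, c13, c2, c3, c7}.
Only in c15's history (ahead): {c14, c15} — 2.
Only in c2's history (behind): {c1, c10, c13, c2} — 4.

2 ahead, 4 behind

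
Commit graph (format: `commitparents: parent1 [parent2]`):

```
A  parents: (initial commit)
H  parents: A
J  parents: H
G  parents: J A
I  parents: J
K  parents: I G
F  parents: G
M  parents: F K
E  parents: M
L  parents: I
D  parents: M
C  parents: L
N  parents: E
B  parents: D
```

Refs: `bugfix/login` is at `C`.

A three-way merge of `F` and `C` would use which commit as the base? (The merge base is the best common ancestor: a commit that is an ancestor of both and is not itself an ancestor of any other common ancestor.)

J

Ancestors of F: {A, F, G, H, J}.
Ancestors of C: {A, C, H, I, J, L}.
Common ancestors: {A, H, J}.
Among these, J is not an ancestor of any other common ancestor — it is the merge base.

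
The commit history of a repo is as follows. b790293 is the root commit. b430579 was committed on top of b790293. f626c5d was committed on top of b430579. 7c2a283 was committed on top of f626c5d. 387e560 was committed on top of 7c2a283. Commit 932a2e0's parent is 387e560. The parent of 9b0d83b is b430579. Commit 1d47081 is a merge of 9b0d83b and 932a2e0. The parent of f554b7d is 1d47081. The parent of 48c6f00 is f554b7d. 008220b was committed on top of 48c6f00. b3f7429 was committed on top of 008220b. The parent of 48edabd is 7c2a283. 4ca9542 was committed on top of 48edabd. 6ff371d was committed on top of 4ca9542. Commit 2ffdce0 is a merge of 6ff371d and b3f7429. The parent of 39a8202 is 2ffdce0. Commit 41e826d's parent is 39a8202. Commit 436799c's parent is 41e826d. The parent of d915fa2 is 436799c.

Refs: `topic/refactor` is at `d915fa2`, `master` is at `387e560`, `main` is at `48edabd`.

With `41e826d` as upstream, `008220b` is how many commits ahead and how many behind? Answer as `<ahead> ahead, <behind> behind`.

0 ahead, 7 behind

Reachable from 008220b: {008220b, 1d47081, 387e560, 48c6f00, 7c2a283, 932a2e0, 9b0d83b, b430579, b790293, f554b7d, f626c5d}.
Reachable from 41e826d: {008220b, 1d47081, 2ffdce0, 387e560, 39a8202, 41e826d, 48c6f00, 48edabd, 4ca9542, 6ff371d, 7c2a283, 932a2e0, 9b0d83b, b3f7429, b430579, b790293, f554b7d, f626c5d}.
Only in 008220b's history (ahead): {} — 0.
Only in 41e826d's history (behind): {2ffdce0, 39a8202, 41e826d, 48edabd, 4ca9542, 6ff371d, b3f7429} — 7.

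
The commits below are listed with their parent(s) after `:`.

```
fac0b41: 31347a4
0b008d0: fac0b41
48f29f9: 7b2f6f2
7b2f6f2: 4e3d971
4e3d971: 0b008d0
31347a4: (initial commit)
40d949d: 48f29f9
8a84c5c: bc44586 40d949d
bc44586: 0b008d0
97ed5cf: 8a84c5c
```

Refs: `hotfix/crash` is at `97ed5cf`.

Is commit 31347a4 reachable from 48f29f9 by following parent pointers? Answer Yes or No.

Yes

Ancestors of 48f29f9 (commits reachable by following parents): {0b008d0, 31347a4, 48f29f9, 4e3d971, 7b2f6f2, fac0b41}.
31347a4 is in that set, so it is an ancestor of 48f29f9.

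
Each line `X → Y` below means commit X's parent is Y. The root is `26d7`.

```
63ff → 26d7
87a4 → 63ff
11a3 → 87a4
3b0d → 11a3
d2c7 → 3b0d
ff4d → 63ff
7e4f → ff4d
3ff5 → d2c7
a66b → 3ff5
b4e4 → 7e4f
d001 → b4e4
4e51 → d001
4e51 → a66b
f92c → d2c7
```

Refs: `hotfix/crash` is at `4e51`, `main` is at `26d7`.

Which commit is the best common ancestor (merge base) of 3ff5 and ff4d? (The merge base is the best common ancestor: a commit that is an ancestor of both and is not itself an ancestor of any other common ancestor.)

Ancestors of 3ff5: {11a3, 26d7, 3b0d, 3ff5, 63ff, 87a4, d2c7}.
Ancestors of ff4d: {26d7, 63ff, ff4d}.
Common ancestors: {26d7, 63ff}.
Among these, 63ff is not an ancestor of any other common ancestor — it is the merge base.

63ff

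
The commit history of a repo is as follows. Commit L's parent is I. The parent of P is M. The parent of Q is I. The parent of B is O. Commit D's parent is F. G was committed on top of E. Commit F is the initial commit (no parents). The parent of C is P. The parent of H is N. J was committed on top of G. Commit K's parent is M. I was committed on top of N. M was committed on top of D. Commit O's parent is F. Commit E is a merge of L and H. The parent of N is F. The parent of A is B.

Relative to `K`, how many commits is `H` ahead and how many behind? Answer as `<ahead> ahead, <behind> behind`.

Reachable from H: {F, H, N}.
Reachable from K: {D, F, K, M}.
Only in H's history (ahead): {H, N} — 2.
Only in K's history (behind): {D, K, M} — 3.

2 ahead, 3 behind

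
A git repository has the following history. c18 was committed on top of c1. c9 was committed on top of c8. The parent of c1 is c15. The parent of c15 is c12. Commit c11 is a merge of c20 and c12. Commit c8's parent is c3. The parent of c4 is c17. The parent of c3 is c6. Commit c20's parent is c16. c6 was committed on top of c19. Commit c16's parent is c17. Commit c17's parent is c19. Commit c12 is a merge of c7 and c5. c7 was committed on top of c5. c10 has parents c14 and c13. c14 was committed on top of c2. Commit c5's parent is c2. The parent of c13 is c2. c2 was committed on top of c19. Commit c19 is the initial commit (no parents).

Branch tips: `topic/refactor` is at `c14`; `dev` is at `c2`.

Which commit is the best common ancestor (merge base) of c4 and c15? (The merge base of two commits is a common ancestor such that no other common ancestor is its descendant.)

c19

Ancestors of c4: {c17, c19, c4}.
Ancestors of c15: {c12, c15, c19, c2, c5, c7}.
Common ancestors: {c19}.
The only common ancestor is c19, so it is the merge base.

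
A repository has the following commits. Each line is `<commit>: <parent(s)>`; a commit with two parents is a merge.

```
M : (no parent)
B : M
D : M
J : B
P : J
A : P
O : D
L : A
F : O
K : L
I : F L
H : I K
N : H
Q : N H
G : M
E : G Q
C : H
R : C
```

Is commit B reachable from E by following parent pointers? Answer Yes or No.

Ancestors of E (commits reachable by following parents): {A, B, D, E, F, G, H, I, J, K, L, M, N, O, P, Q}.
B is in that set, so it is an ancestor of E.

Yes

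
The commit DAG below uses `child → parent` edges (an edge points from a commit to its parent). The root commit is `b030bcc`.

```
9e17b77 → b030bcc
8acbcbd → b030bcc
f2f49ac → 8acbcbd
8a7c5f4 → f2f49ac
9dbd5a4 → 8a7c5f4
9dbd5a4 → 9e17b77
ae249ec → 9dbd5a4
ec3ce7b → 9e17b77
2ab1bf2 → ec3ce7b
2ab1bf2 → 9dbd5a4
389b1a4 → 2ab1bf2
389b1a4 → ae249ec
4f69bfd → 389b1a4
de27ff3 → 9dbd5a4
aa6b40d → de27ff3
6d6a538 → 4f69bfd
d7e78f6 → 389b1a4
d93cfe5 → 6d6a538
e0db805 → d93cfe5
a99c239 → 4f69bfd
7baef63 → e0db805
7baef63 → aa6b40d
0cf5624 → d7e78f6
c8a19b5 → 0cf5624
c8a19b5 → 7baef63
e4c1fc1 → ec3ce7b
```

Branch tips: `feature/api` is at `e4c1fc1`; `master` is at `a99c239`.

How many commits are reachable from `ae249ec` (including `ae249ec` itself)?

Walking parent pointers from ae249ec: reachable set = {8a7c5f4, 8acbcbd, 9dbd5a4, 9e17b77, ae249ec, b030bcc, f2f49ac}.
That is 7 commits.

7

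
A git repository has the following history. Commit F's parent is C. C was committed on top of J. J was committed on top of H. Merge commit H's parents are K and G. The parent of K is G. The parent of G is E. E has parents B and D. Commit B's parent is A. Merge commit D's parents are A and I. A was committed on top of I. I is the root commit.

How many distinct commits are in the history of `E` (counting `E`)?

Walking parent pointers from E: reachable set = {A, B, D, E, I}.
That is 5 commits.

5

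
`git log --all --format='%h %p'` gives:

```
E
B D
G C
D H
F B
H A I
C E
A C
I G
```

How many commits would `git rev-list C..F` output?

Reachable from F: {A, B, C, D, E, F, G, H, I}.
Reachable from C: {C, E}.
In F's history but not C's: {A, B, D, F, G, H, I} — 7 commits.

7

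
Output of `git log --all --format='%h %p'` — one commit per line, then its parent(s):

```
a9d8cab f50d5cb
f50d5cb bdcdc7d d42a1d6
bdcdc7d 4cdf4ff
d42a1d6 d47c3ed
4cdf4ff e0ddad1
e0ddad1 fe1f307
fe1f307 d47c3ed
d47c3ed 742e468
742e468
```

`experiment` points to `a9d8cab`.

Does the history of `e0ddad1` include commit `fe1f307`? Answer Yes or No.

Yes

Ancestors of e0ddad1 (commits reachable by following parents): {742e468, d47c3ed, e0ddad1, fe1f307}.
fe1f307 is in that set, so it is an ancestor of e0ddad1.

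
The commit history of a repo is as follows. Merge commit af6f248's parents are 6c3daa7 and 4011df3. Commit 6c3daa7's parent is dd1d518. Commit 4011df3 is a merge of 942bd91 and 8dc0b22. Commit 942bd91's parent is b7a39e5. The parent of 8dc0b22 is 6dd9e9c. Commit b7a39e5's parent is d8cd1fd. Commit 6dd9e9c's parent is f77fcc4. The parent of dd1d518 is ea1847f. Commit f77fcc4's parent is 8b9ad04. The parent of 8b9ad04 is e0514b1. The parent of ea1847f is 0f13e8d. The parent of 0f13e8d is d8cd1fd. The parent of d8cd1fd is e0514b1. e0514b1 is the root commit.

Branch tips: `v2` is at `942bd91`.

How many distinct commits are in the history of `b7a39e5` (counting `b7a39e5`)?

Walking parent pointers from b7a39e5: reachable set = {b7a39e5, d8cd1fd, e0514b1}.
That is 3 commits.

3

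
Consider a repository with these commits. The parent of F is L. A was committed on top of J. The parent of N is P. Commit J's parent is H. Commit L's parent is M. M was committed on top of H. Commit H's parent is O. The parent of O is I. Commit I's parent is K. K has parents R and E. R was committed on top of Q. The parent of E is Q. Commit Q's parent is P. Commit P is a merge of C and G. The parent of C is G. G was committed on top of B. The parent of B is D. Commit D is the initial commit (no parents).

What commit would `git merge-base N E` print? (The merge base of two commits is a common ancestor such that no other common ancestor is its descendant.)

P

Ancestors of N: {B, C, D, G, N, P}.
Ancestors of E: {B, C, D, E, G, P, Q}.
Common ancestors: {B, C, D, G, P}.
Among these, P is not an ancestor of any other common ancestor — it is the merge base.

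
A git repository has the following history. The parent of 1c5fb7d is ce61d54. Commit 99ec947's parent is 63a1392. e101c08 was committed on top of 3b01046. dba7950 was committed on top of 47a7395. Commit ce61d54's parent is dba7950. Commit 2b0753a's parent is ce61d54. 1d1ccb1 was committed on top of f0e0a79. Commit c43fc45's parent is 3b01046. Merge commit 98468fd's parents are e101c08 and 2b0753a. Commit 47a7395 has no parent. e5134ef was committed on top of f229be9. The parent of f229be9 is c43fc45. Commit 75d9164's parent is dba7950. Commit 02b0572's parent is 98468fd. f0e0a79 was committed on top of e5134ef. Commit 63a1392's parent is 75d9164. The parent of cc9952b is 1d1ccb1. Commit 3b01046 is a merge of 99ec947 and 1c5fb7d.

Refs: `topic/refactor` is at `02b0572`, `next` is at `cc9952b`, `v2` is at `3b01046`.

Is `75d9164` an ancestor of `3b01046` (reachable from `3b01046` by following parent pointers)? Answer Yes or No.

Yes

Ancestors of 3b01046 (commits reachable by following parents): {1c5fb7d, 3b01046, 47a7395, 63a1392, 75d9164, 99ec947, ce61d54, dba7950}.
75d9164 is in that set, so it is an ancestor of 3b01046.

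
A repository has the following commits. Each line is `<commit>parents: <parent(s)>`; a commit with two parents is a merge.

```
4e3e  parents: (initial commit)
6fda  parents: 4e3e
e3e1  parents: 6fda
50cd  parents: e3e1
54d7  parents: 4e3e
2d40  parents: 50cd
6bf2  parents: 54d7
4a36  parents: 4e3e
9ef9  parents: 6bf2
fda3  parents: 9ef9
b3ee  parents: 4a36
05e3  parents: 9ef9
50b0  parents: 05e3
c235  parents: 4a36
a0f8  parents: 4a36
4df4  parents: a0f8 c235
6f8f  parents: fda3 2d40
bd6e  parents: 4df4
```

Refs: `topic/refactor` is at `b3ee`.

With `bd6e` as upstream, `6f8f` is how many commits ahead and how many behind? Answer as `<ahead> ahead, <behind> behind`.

Reachable from 6f8f: {2d40, 4e3e, 50cd, 54d7, 6bf2, 6f8f, 6fda, 9ef9, e3e1, fda3}.
Reachable from bd6e: {4a36, 4df4, 4e3e, a0f8, bd6e, c235}.
Only in 6f8f's history (ahead): {2d40, 50cd, 54d7, 6bf2, 6f8f, 6fda, 9ef9, e3e1, fda3} — 9.
Only in bd6e's history (behind): {4a36, 4df4, a0f8, bd6e, c235} — 5.

9 ahead, 5 behind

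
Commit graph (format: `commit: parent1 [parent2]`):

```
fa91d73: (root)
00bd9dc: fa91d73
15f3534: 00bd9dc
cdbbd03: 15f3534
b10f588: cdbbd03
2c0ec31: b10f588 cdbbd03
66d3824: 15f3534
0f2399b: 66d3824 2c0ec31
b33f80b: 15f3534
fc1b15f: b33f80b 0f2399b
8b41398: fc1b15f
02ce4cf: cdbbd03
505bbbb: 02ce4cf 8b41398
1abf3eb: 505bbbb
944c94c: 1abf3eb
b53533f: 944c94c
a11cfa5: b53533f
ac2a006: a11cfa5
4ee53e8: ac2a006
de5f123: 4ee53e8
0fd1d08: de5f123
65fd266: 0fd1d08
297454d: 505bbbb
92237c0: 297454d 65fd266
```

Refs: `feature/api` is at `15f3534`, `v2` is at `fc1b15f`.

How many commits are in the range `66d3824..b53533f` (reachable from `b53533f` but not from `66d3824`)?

12

Reachable from b53533f: {00bd9dc, 02ce4cf, 0f2399b, 15f3534, 1abf3eb, 2c0ec31, 505bbbb, 66d3824, 8b41398, 944c94c, b10f588, b33f80b, b53533f, cdbbd03, fa91d73, fc1b15f}.
Reachable from 66d3824: {00bd9dc, 15f3534, 66d3824, fa91d73}.
In b53533f's history but not 66d3824's: {02ce4cf, 0f2399b, 1abf3eb, 2c0ec31, 505bbbb, 8b41398, 944c94c, b10f588, b33f80b, b53533f, cdbbd03, fc1b15f} — 12 commits.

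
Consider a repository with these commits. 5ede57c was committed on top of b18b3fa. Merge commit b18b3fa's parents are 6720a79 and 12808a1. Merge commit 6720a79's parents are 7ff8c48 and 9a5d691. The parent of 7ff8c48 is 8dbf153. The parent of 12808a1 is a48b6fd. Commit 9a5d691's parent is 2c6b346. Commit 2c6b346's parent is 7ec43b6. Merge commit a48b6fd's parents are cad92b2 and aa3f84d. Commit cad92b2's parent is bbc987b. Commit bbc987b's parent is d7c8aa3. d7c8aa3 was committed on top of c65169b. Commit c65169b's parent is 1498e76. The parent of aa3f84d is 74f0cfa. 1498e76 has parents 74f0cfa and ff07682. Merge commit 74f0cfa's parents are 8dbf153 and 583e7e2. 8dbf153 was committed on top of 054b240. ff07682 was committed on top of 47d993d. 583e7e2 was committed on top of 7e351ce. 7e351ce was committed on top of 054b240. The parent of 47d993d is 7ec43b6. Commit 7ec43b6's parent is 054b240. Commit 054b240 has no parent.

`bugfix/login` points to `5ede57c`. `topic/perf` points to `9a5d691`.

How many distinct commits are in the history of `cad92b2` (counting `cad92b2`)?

13

Walking parent pointers from cad92b2: reachable set = {054b240, 1498e76, 47d993d, 583e7e2, 74f0cfa, 7e351ce, 7ec43b6, 8dbf153, bbc987b, c65169b, cad92b2, d7c8aa3, ff07682}.
That is 13 commits.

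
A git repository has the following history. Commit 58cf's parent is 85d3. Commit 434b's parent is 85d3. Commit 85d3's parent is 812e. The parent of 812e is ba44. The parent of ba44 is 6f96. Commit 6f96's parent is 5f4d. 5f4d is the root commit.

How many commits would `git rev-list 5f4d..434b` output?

Reachable from 434b: {434b, 5f4d, 6f96, 812e, 85d3, ba44}.
Reachable from 5f4d: {5f4d}.
In 434b's history but not 5f4d's: {434b, 6f96, 812e, 85d3, ba44} — 5 commits.

5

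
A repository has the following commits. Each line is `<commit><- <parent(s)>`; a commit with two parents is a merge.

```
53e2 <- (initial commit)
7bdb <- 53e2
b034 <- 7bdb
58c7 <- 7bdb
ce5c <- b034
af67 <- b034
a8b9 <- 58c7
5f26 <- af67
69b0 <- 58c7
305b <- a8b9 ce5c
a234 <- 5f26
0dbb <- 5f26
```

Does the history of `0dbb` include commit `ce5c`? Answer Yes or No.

Ancestors of 0dbb: {0dbb, 53e2, 5f26, 7bdb, af67, b034}.
ce5c is not in that set, so it is not an ancestor of 0dbb.

No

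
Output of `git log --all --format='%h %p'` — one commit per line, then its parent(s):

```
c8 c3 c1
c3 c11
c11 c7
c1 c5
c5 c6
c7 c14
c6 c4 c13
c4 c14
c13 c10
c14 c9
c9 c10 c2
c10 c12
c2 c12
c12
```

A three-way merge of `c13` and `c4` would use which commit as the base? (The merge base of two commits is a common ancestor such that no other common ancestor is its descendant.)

Ancestors of c13: {c10, c12, c13}.
Ancestors of c4: {c10, c12, c14, c2, c4, c9}.
Common ancestors: {c10, c12}.
Among these, c10 is not an ancestor of any other common ancestor — it is the merge base.

c10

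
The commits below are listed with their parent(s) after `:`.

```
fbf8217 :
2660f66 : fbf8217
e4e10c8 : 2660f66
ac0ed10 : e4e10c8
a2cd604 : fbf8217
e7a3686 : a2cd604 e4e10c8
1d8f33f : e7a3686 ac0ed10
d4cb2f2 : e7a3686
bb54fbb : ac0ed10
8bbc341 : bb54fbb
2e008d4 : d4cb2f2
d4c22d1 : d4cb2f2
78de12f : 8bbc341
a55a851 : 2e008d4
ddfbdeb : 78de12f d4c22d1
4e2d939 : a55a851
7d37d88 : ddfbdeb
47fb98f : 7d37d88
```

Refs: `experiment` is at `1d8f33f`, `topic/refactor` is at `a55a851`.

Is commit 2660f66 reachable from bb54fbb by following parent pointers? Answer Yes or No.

Yes

Ancestors of bb54fbb (commits reachable by following parents): {2660f66, ac0ed10, bb54fbb, e4e10c8, fbf8217}.
2660f66 is in that set, so it is an ancestor of bb54fbb.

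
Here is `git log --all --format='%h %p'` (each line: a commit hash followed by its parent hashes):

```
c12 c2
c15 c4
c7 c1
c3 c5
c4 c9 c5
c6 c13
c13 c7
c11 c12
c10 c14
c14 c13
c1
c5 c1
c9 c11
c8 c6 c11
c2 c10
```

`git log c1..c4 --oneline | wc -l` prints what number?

10

Reachable from c4: {c1, c10, c11, c12, c13, c14, c2, c4, c5, c7, c9}.
Reachable from c1: {c1}.
In c4's history but not c1's: {c10, c11, c12, c13, c14, c2, c4, c5, c7, c9} — 10 commits.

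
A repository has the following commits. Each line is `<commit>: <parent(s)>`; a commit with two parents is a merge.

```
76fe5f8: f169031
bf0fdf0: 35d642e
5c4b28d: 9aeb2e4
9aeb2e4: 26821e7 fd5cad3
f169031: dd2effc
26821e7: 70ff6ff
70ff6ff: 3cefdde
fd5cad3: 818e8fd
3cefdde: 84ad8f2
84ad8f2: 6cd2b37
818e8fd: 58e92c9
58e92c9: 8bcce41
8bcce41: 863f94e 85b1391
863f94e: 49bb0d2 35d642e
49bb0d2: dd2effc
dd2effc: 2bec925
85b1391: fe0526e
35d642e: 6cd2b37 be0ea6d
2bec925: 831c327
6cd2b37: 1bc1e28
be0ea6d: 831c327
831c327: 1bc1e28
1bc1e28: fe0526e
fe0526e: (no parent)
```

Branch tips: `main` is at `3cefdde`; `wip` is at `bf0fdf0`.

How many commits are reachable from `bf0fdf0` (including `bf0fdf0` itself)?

Walking parent pointers from bf0fdf0: reachable set = {1bc1e28, 35d642e, 6cd2b37, 831c327, be0ea6d, bf0fdf0, fe0526e}.
That is 7 commits.

7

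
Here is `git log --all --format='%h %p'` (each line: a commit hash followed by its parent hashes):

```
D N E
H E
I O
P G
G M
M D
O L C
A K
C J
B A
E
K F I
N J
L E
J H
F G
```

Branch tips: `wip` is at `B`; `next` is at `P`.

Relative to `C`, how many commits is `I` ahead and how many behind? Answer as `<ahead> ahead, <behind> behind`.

3 ahead, 0 behind

Reachable from I: {C, E, H, I, J, L, O}.
Reachable from C: {C, E, H, J}.
Only in I's history (ahead): {I, L, O} — 3.
Only in C's history (behind): {} — 0.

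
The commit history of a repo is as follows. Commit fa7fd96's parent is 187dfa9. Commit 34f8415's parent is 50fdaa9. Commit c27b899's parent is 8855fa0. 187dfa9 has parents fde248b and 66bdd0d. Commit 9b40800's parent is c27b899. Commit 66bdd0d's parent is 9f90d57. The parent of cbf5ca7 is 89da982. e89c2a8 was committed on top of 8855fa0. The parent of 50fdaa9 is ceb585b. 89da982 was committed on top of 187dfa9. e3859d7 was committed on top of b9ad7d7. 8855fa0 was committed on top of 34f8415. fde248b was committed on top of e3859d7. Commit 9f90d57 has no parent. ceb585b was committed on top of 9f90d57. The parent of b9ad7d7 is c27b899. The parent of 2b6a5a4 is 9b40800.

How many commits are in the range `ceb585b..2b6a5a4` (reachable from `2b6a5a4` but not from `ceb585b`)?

6

Reachable from 2b6a5a4: {2b6a5a4, 34f8415, 50fdaa9, 8855fa0, 9b40800, 9f90d57, c27b899, ceb585b}.
Reachable from ceb585b: {9f90d57, ceb585b}.
In 2b6a5a4's history but not ceb585b's: {2b6a5a4, 34f8415, 50fdaa9, 8855fa0, 9b40800, c27b899} — 6 commits.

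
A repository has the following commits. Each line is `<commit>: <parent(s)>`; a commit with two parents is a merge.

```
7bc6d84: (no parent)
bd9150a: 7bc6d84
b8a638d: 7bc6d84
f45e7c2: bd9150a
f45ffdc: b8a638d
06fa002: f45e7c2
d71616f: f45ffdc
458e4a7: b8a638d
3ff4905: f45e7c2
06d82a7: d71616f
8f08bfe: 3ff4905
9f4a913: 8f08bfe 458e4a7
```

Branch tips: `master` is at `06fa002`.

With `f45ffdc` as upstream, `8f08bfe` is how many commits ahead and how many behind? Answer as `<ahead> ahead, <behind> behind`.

Reachable from 8f08bfe: {3ff4905, 7bc6d84, 8f08bfe, bd9150a, f45e7c2}.
Reachable from f45ffdc: {7bc6d84, b8a638d, f45ffdc}.
Only in 8f08bfe's history (ahead): {3ff4905, 8f08bfe, bd9150a, f45e7c2} — 4.
Only in f45ffdc's history (behind): {b8a638d, f45ffdc} — 2.

4 ahead, 2 behind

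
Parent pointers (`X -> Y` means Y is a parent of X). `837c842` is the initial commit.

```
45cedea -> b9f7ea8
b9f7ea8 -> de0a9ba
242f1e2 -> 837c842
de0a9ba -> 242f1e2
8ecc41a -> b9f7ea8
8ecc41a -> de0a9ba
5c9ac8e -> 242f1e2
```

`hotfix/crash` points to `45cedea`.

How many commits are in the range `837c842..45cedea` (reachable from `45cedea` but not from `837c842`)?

4

Reachable from 45cedea: {242f1e2, 45cedea, 837c842, b9f7ea8, de0a9ba}.
Reachable from 837c842: {837c842}.
In 45cedea's history but not 837c842's: {242f1e2, 45cedea, b9f7ea8, de0a9ba} — 4 commits.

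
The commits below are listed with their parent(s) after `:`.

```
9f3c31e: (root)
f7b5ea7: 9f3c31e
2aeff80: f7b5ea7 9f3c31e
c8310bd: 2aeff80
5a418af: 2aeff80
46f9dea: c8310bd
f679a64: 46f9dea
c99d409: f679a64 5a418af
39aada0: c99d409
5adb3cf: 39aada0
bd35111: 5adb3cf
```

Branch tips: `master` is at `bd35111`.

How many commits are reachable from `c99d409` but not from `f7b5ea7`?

6

Reachable from c99d409: {2aeff80, 46f9dea, 5a418af, 9f3c31e, c8310bd, c99d409, f679a64, f7b5ea7}.
Reachable from f7b5ea7: {9f3c31e, f7b5ea7}.
In c99d409's history but not f7b5ea7's: {2aeff80, 46f9dea, 5a418af, c8310bd, c99d409, f679a64} — 6 commits.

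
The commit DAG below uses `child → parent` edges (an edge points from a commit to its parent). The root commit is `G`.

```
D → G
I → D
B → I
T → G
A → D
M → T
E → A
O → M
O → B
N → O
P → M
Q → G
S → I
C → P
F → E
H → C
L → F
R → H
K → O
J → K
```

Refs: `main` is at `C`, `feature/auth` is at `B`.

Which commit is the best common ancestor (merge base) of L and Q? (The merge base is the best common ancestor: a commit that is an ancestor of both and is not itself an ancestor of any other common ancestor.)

G

Ancestors of L: {A, D, E, F, G, L}.
Ancestors of Q: {G, Q}.
Common ancestors: {G}.
The only common ancestor is G, so it is the merge base.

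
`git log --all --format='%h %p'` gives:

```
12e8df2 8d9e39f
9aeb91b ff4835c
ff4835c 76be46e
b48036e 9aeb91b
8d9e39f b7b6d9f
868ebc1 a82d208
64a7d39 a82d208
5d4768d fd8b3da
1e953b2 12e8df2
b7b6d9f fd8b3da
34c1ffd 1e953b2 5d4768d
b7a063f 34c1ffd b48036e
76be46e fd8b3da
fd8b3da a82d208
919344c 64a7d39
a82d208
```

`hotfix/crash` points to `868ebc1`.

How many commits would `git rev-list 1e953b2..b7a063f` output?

7

Reachable from b7a063f: {12e8df2, 1e953b2, 34c1ffd, 5d4768d, 76be46e, 8d9e39f, 9aeb91b, a82d208, b48036e, b7a063f, b7b6d9f, fd8b3da, ff4835c}.
Reachable from 1e953b2: {12e8df2, 1e953b2, 8d9e39f, a82d208, b7b6d9f, fd8b3da}.
In b7a063f's history but not 1e953b2's: {34c1ffd, 5d4768d, 76be46e, 9aeb91b, b48036e, b7a063f, ff4835c} — 7 commits.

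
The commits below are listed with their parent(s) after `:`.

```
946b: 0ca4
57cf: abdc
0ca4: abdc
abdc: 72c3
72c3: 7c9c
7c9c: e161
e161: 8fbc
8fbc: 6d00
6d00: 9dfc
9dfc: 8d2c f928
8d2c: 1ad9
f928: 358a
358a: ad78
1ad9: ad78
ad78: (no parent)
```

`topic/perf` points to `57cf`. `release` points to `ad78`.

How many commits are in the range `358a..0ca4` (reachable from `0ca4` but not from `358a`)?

11

Reachable from 0ca4: {0ca4, 1ad9, 358a, 6d00, 72c3, 7c9c, 8d2c, 8fbc, 9dfc, abdc, ad78, e161, f928}.
Reachable from 358a: {358a, ad78}.
In 0ca4's history but not 358a's: {0ca4, 1ad9, 6d00, 72c3, 7c9c, 8d2c, 8fbc, 9dfc, abdc, e161, f928} — 11 commits.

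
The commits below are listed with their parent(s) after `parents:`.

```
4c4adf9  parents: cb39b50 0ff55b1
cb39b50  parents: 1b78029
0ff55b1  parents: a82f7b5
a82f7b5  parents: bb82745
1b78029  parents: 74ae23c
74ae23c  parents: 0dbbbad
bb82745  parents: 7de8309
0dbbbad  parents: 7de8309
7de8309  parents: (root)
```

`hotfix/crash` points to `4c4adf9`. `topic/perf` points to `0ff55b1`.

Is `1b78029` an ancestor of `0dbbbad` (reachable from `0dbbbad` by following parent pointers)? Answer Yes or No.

Ancestors of 0dbbbad: {0dbbbad, 7de8309}.
1b78029 is not in that set, so it is not an ancestor of 0dbbbad.

No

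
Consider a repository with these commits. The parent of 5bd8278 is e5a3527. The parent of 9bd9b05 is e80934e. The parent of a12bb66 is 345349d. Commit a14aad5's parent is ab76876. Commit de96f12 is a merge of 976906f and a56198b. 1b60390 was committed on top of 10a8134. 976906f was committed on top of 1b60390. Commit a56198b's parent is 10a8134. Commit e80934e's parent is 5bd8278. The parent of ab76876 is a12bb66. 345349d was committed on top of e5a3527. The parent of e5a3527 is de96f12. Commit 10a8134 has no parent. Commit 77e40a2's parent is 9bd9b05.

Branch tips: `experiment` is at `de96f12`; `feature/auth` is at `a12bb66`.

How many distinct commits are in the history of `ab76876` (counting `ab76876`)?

Walking parent pointers from ab76876: reachable set = {10a8134, 1b60390, 345349d, 976906f, a12bb66, a56198b, ab76876, de96f12, e5a3527}.
That is 9 commits.

9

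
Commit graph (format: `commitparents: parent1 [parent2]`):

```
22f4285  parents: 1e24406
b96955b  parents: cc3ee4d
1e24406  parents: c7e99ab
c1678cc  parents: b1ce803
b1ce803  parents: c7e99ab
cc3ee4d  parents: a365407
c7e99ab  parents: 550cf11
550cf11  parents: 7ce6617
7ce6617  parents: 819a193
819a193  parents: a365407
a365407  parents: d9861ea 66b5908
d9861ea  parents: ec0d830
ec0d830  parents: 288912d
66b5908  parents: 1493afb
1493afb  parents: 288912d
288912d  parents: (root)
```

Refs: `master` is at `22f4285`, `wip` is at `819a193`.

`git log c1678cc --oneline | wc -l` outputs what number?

Walking parent pointers from c1678cc: reachable set = {1493afb, 288912d, 550cf11, 66b5908, 7ce6617, 819a193, a365407, b1ce803, c1678cc, c7e99ab, d9861ea, ec0d830}.
That is 12 commits.

12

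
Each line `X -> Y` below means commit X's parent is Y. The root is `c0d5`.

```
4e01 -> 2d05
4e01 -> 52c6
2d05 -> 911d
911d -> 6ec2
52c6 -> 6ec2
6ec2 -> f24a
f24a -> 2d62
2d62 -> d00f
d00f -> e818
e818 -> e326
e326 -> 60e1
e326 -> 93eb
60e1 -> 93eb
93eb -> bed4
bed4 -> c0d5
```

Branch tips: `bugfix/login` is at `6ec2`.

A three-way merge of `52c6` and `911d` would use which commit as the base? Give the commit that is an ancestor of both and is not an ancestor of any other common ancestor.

Ancestors of 52c6: {2d62, 52c6, 60e1, 6ec2, 93eb, bed4, c0d5, d00f, e326, e818, f24a}.
Ancestors of 911d: {2d62, 60e1, 6ec2, 911d, 93eb, bed4, c0d5, d00f, e326, e818, f24a}.
Common ancestors: {2d62, 60e1, 6ec2, 93eb, bed4, c0d5, d00f, e326, e818, f24a}.
Among these, 6ec2 is not an ancestor of any other common ancestor — it is the merge base.

6ec2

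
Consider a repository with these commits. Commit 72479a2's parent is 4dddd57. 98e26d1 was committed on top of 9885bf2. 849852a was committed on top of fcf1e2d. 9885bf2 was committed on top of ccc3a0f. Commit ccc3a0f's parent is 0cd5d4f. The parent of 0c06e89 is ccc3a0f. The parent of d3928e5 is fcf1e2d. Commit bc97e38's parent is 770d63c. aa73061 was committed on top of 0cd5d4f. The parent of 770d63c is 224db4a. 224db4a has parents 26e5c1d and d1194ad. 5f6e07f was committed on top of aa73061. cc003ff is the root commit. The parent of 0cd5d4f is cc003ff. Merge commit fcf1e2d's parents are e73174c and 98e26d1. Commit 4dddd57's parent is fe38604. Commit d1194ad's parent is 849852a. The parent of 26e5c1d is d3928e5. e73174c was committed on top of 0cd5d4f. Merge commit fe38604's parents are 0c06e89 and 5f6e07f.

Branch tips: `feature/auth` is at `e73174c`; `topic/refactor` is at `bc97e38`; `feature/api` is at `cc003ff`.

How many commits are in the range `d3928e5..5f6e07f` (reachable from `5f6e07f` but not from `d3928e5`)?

Reachable from 5f6e07f: {0cd5d4f, 5f6e07f, aa73061, cc003ff}.
Reachable from d3928e5: {0cd5d4f, 9885bf2, 98e26d1, cc003ff, ccc3a0f, d3928e5, e73174c, fcf1e2d}.
In 5f6e07f's history but not d3928e5's: {5f6e07f, aa73061} — 2 commits.

2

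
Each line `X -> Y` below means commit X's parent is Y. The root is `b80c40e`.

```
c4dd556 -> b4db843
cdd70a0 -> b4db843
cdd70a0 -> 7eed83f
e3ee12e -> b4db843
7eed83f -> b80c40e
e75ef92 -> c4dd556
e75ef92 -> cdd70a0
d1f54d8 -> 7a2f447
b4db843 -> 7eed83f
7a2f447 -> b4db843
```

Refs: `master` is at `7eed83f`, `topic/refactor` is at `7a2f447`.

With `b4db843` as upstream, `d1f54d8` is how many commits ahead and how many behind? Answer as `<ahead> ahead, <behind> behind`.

Reachable from d1f54d8: {7a2f447, 7eed83f, b4db843, b80c40e, d1f54d8}.
Reachable from b4db843: {7eed83f, b4db843, b80c40e}.
Only in d1f54d8's history (ahead): {7a2f447, d1f54d8} — 2.
Only in b4db843's history (behind): {} — 0.

2 ahead, 0 behind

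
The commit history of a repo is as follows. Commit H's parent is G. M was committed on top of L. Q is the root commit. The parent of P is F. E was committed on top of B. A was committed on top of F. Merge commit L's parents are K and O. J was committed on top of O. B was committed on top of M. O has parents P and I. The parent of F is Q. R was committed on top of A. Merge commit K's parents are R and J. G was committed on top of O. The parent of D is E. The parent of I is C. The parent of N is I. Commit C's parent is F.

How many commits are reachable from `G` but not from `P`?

4

Reachable from G: {C, F, G, I, O, P, Q}.
Reachable from P: {F, P, Q}.
In G's history but not P's: {C, G, I, O} — 4 commits.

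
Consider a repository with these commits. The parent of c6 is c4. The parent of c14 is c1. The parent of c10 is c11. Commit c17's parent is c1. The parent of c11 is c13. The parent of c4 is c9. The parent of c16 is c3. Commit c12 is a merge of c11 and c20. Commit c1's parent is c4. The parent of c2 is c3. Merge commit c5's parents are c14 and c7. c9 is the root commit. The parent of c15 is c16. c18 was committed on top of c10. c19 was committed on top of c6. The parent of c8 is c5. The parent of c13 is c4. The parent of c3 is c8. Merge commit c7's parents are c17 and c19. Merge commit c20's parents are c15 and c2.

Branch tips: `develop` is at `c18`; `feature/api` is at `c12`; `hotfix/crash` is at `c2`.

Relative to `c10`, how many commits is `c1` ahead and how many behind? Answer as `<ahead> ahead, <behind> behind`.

1 ahead, 3 behind

Reachable from c1: {c1, c4, c9}.
Reachable from c10: {c10, c11, c13, c4, c9}.
Only in c1's history (ahead): {c1} — 1.
Only in c10's history (behind): {c10, c11, c13} — 3.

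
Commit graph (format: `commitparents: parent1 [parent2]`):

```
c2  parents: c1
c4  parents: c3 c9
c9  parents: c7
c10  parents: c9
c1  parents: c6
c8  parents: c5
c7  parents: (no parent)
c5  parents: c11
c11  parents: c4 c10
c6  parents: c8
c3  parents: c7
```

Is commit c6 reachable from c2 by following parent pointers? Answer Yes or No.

Yes

Ancestors of c2 (commits reachable by following parents): {c1, c10, c11, c2, c3, c4, c5, c6, c7, c8, c9}.
c6 is in that set, so it is an ancestor of c2.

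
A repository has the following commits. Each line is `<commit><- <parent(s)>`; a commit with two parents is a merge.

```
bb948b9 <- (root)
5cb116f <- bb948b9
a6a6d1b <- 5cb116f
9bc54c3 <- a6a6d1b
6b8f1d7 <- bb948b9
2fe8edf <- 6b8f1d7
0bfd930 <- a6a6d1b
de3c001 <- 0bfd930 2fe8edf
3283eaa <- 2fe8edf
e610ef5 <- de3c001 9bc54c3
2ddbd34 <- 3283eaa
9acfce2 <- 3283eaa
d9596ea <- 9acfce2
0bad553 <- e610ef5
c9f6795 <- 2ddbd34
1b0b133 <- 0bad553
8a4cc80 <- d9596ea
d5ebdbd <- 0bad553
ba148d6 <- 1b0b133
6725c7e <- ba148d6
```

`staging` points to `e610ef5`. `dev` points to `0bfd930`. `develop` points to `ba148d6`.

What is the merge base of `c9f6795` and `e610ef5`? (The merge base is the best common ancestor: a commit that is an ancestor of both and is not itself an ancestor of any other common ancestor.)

Ancestors of c9f6795: {2ddbd34, 2fe8edf, 3283eaa, 6b8f1d7, bb948b9, c9f6795}.
Ancestors of e610ef5: {0bfd930, 2fe8edf, 5cb116f, 6b8f1d7, 9bc54c3, a6a6d1b, bb948b9, de3c001, e610ef5}.
Common ancestors: {2fe8edf, 6b8f1d7, bb948b9}.
Among these, 2fe8edf is not an ancestor of any other common ancestor — it is the merge base.

2fe8edf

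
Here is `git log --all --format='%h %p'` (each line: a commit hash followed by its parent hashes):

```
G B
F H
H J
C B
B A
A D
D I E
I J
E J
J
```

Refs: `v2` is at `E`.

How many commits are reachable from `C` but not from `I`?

5

Reachable from C: {A, B, C, D, E, I, J}.
Reachable from I: {I, J}.
In C's history but not I's: {A, B, C, D, E} — 5 commits.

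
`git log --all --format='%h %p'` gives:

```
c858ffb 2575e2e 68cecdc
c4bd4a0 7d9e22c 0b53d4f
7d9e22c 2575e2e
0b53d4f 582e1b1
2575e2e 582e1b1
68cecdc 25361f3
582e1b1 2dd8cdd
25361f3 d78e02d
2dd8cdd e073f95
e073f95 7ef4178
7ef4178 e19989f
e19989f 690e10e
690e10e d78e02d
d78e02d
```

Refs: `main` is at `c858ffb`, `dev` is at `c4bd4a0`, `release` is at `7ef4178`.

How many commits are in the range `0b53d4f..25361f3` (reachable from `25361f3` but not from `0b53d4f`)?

Reachable from 25361f3: {25361f3, d78e02d}.
Reachable from 0b53d4f: {0b53d4f, 2dd8cdd, 582e1b1, 690e10e, 7ef4178, d78e02d, e073f95, e19989f}.
In 25361f3's history but not 0b53d4f's: {25361f3} — 1 commit.

1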